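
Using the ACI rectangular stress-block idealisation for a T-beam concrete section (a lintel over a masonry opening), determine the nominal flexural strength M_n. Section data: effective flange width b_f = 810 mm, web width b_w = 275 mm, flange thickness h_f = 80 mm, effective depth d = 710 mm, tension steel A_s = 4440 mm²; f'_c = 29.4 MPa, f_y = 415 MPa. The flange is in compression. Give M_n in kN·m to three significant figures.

M_n ≈ 1220 kN·m

Tension: T = A_s f_y = 4440 × 415 = 1842600 N.
Try a within the flange: a = T/(0.85 f'_c b_f) = 1842600/(0.85 × 29.4 × 810) = 91.03 mm.
a = 91.03 > h_f = 80 mm: the block extends into the web. Split into flange-overhang and web parts.
C_f = 0.85 f'_c (b_f − b_w) h_f = 0.85 × 29.4 × (810 − 275) × 80 = 1069572 N.
Remaining web compression depth: a_w = (T − C_f)/(0.85 f'_c b_w) = (1842600 − 1069572)/(0.85 × 29.4 × 275) = 112.49 mm.
M_n = C_f(d − h_f/2) + (T − C_f)(d − a_w/2) = 1069572 × (710 − 40) + 773028 × (710 − 56.245) = 716.61 + 505.37 = 1221.98 × 10⁶ N·mm.
M_n = 1221.98 kN·m.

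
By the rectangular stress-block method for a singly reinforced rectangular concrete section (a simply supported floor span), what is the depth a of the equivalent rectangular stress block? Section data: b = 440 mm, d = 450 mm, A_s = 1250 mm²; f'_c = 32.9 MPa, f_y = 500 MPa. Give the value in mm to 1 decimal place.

a ≈ 50.8 mm

T = A_s f_y = 1250 × 500 = 625000 N = 625 kN.
Setting C = 0.85 f'_c a b equal to T: a = 625000/(0.85 × 32.9 × 440) = 50.8 mm.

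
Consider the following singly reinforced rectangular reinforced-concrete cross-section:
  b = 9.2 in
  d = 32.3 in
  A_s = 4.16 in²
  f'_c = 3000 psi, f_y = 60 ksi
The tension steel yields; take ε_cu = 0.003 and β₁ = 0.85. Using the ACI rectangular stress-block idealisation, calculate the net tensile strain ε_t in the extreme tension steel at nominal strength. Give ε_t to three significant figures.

ε_t ≈ 0.00474

a = A_s f_y/(0.85 f'_c b) = 10.639 in.
β₁ = 0.85, so c = a/β₁ = 10.639/0.85 = 12.516 in.
From the linear strain diagram with ε_cu = 0.003: ε_t = 0.003 (d − c)/c = 0.003 × (32.3 − 12.516)/12.516 = 0.00474.
ε_t is between 0.004 and 0.005 — transition zone.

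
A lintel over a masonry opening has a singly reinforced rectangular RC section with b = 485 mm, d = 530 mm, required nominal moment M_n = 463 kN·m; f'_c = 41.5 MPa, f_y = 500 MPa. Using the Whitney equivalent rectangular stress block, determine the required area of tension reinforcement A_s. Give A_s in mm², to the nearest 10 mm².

A_s ≈ 1840 mm²

With M_n = 0.85 f'_c a b (d − a/2), solve the quadratic for a:
a = d − √(d² − 2M_n/(0.85 f'_c b)) = 530 − √(530² − 2 × 463×10⁶/(0.85 × 41.5 × 485)) = 53.79 mm.
A_s = 0.85 f'_c a b / f_y = 0.85 × 41.5 × 53.79 × 485 / 500 = 1840.5 mm².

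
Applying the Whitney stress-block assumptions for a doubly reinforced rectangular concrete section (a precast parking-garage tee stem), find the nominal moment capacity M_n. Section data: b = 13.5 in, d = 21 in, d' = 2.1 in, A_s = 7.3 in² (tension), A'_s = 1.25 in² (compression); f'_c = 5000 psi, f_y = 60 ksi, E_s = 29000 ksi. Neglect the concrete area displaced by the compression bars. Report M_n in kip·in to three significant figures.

M_n ≈ 7890 kip·in

Assume both steels yield.
a = (A_s − A'_s) f_y/(0.85 f'_c b) = (7.3 − 1.25) × 60/(0.85 × 5 × 13.5) = 6.327 in.
c = a/β₁ = 6.327/0.8 = 7.909 in; ε'_s = 0.003(c − d')/c = 0.0022 ≥ ε_y = 0.0021, so the compression steel yields.
M_n = (A_s − A'_s) f_y (d − a/2) + A'_s f_y (d − d') = 363 × (21 − 3.1635) + 75 × (21 − 2.1) = 6474.6 + 1417.5 = 7892.1 kip·in.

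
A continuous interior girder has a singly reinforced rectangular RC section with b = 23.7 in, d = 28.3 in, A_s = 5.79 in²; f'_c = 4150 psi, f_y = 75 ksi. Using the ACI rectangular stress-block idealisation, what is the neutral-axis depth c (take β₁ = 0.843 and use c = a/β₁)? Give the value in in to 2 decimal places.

T = A_s f_y = 5.79 × 75 = 434.25 kips.
a = T/(0.85 f'_c b) = 434.25/(0.85 × 4.15 × 23.7) = 5.1943 in.
With β₁ = 0.843, c = a/β₁ = 5.1943/0.843 = 6.16 in.

c ≈ 6.16 in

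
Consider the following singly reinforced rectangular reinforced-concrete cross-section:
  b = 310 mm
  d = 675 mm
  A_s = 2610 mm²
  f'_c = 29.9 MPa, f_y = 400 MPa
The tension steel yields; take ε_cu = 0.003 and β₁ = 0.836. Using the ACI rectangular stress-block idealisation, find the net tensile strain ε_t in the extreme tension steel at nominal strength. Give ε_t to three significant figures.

ε_t ≈ 0.00978

a = A_s f_y/(0.85 f'_c b) = 132.51 mm.
β₁ = 0.836, so c = a/β₁ = 132.51/0.836 = 158.50 mm.
From the linear strain diagram with ε_cu = 0.003: ε_t = 0.003 (d − c)/c = 0.003 × (675 − 158.50)/158.50 = 0.00978.
Since ε_t ≥ 0.005, the section is tension-controlled.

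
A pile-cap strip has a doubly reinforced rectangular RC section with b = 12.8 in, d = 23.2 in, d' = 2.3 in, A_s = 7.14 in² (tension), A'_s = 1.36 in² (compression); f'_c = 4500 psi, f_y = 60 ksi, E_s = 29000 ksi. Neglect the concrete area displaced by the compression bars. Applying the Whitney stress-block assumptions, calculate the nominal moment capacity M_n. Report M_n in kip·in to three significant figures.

Assume both steels yield.
a = (A_s − A'_s) f_y/(0.85 f'_c b) = (7.14 − 1.36) × 60/(0.85 × 4.5 × 12.8) = 7.083 in.
c = a/β₁ = 7.083/0.825 = 8.585 in; ε'_s = 0.003(c − d')/c = 0.0022 ≥ ε_y = 0.0021, so the compression steel yields.
M_n = (A_s − A'_s) f_y (d − a/2) + A'_s f_y (d − d') = 346.8 × (23.2 − 3.5415) + 81.6 × (23.2 − 2.3) = 6817.6 + 1705.4 = 8523.0 kip·in.

M_n ≈ 8520 kip·in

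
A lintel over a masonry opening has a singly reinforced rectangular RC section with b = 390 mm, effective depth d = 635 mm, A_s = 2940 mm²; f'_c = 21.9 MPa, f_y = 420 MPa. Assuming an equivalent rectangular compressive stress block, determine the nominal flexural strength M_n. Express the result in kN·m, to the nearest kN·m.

T = A_s f_y = 2940 × 420 = 1234800 N = 1234.8 kN.
From C = T: a = T/(0.85 f'_c b) = 1234800/(0.85 × 21.9 × 390) = 170.09 mm.
M_n = T(d − a/2) = 1234.8 kN × (635 − 85.045) mm = 679.08 kN·m.

M_n ≈ 679 kN·m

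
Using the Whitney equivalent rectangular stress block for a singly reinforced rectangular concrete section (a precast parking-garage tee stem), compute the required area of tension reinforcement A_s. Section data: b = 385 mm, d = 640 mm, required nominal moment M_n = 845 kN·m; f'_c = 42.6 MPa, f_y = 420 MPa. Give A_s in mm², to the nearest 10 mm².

With M_n = 0.85 f'_c a b (d − a/2), solve the quadratic for a:
a = d − √(d² − 2M_n/(0.85 f'_c b)) = 640 − √(640² − 2 × 845×10⁶/(0.85 × 42.6 × 385)) = 103.00 mm.
A_s = 0.85 f'_c a b / f_y = 0.85 × 42.6 × 103.00 × 385 / 420 = 3418.8 mm².

A_s ≈ 3420 mm²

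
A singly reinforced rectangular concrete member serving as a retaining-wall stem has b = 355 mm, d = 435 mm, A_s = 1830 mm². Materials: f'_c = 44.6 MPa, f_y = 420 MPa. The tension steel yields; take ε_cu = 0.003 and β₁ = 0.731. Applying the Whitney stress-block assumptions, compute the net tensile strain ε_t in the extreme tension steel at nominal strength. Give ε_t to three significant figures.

ε_t ≈ 0.0137

a = A_s f_y/(0.85 f'_c b) = 57.11 mm.
β₁ = 0.731, so c = a/β₁ = 57.11/0.731 = 78.13 mm.
From the linear strain diagram with ε_cu = 0.003: ε_t = 0.003 (d − c)/c = 0.003 × (435 − 78.13)/78.13 = 0.0137.
Since ε_t ≥ 0.005, the section is tension-controlled.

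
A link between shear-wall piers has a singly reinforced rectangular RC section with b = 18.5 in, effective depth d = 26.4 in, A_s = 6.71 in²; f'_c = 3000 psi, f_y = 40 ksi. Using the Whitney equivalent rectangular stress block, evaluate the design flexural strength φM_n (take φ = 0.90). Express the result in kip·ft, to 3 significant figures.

T = A_s f_y = 6.71 × 40 = 268.4 kips.
a = T/(0.85 f'_c b) = 268.4/(0.85 × 3 × 18.5) = 5.689 in.
M_n = T(d − a/2) = 268.4 × (26.4 − 2.8445) = 6322.3 kip·in = 6322.3/12 = 526.86 kip·ft.
φM_n = 0.90 × 526.86 = 474.17 kip·ft.

φM_n ≈ 474 kip·ft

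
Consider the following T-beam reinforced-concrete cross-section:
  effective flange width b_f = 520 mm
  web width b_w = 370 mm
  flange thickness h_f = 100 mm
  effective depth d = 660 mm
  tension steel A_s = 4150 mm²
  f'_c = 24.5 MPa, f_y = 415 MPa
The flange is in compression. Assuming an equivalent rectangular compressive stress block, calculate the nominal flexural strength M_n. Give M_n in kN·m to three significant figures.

Tension: T = A_s f_y = 4150 × 415 = 1722250 N.
Try a within the flange: a = T/(0.85 f'_c b_f) = 1722250/(0.85 × 24.5 × 520) = 159.04 mm.
a = 159.04 > h_f = 100 mm: the block extends into the web. Split into flange-overhang and web parts.
C_f = 0.85 f'_c (b_f − b_w) h_f = 0.85 × 24.5 × (520 − 370) × 100 = 312375 N.
Remaining web compression depth: a_w = (T − C_f)/(0.85 f'_c b_w) = (1722250 − 312375)/(0.85 × 24.5 × 370) = 182.98 mm.
M_n = C_f(d − h_f/2) + (T − C_f)(d − a_w/2) = 312375 × (660 − 50) + 1409875 × (660 − 91.49) = 190.55 + 801.53 = 992.08 × 10⁶ N·mm.
M_n = 992.08 kN·m.

M_n ≈ 992 kN·m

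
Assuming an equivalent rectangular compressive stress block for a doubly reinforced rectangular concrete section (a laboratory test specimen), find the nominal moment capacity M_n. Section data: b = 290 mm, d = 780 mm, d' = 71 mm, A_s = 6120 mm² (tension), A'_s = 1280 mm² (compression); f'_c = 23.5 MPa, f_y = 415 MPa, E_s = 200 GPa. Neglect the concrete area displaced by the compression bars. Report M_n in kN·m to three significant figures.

Assume both tension and compression steel yield.
Net tension couple steel: A_s − A'_s = 4840 mm².
a = (A_s − A'_s) f_y / (0.85 f'_c b) = 2008600/(0.85 × 23.5 × 290) = 346.74 mm.
c = a/β₁ = 346.74/0.85 = 407.93 mm; ε'_s = 0.003(c − d')/c = 0.0025 ≥ f_y/E_s = 0.0021, so compression steel does yield.
M_n = (A_s − A'_s) f_y (d − a/2) + A'_s f_y (d − d') = [2008600 × (780 − 173.37) + 531200 × (780 − 71)] × 10⁻⁶ = 1218.48 + 376.62 = 1595.10 kN·m.

M_n ≈ 1600 kN·m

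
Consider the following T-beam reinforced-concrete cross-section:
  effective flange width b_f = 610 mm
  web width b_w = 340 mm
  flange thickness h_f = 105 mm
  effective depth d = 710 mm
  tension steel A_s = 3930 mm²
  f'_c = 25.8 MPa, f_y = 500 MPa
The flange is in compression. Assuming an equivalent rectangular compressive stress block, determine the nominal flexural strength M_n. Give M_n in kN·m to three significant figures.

Tension: T = A_s f_y = 3930 × 500 = 1965000 N.
Try a within the flange: a = T/(0.85 f'_c b_f) = 1965000/(0.85 × 25.8 × 610) = 146.89 mm.
a = 146.89 > h_f = 105 mm: the block extends into the web. Split into flange-overhang and web parts.
C_f = 0.85 f'_c (b_f − b_w) h_f = 0.85 × 25.8 × (610 − 340) × 105 = 621716 N.
Remaining web compression depth: a_w = (T − C_f)/(0.85 f'_c b_w) = (1965000 − 621716)/(0.85 × 25.8 × 340) = 180.16 mm.
M_n = C_f(d − h_f/2) + (T − C_f)(d − a_w/2) = 621716 × (710 − 52.5) + 1343284 × (710 − 90.08) = 408.78 + 832.73 = 1241.51 × 10⁶ N·mm.
M_n = 1241.51 kN·m.

M_n ≈ 1240 kN·m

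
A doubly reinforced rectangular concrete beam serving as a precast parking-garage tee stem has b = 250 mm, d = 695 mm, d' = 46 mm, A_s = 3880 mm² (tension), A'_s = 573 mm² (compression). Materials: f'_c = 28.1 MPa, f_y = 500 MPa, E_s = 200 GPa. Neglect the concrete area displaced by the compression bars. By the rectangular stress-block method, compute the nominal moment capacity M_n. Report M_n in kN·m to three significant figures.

Assume both tension and compression steel yield.
Net tension couple steel: A_s − A'_s = 3307 mm².
a = (A_s − A'_s) f_y / (0.85 f'_c b) = 1653500/(0.85 × 28.1 × 250) = 276.91 mm.
c = a/β₁ = 276.91/0.849 = 326.16 mm; ε'_s = 0.003(c − d')/c = 0.0026 ≥ f_y/E_s = 0.0025, so compression steel does yield.
M_n = (A_s − A'_s) f_y (d − a/2) + A'_s f_y (d − d') = [1653500 × (695 − 138.455) + 286500 × (695 − 46)] × 10⁻⁶ = 920.25 + 185.94 = 1106.19 kN·m.

M_n ≈ 1110 kN·m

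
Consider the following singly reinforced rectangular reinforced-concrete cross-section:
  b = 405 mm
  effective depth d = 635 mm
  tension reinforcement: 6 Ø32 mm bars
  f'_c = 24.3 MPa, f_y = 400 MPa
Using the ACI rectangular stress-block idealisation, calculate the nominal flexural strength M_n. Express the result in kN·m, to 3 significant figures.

M_n ≈ 1000 kN·m

A_s = 6 × 804 = 4824 mm².
T = A_s f_y = 4824 × 400 = 1929600 N = 1929.6 kN.
From C = T: a = T/(0.85 f'_c b) = 1929600/(0.85 × 24.3 × 405) = 230.67 mm.
M_n = T(d − a/2) = 1929.6 kN × (635 − 115.335) mm = 1002.75 kN·m.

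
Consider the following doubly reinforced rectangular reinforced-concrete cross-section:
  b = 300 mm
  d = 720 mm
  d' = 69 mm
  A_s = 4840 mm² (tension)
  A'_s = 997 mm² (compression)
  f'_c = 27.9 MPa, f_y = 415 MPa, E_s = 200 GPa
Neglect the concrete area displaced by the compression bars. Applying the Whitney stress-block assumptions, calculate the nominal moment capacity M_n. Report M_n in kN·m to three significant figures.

Assume both tension and compression steel yield.
Net tension couple steel: A_s − A'_s = 3843 mm².
a = (A_s − A'_s) f_y / (0.85 f'_c b) = 1594845/(0.85 × 27.9 × 300) = 224.17 mm.
c = a/β₁ = 224.17/0.85 = 263.73 mm; ε'_s = 0.003(c − d')/c = 0.0022 ≥ f_y/E_s = 0.0021, so compression steel does yield.
M_n = (A_s − A'_s) f_y (d − a/2) + A'_s f_y (d − d') = [1594845 × (720 − 112.085) + 413755 × (720 − 69)] × 10⁻⁶ = 969.53 + 269.35 = 1238.88 kN·m.

M_n ≈ 1240 kN·m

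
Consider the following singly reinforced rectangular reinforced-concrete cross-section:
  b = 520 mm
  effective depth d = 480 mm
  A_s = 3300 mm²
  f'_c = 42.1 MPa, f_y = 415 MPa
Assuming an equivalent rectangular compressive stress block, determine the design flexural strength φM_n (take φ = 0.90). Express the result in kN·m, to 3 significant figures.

φM_n ≈ 546 kN·m

T = A_s f_y = 3300 × 415 = 1369500 N = 1369.5 kN.
From C = T: a = T/(0.85 f'_c b) = 1369500/(0.85 × 42.1 × 520) = 73.60 mm.
M_n = T(d − a/2) = 1369.5 kN × (480 − 36.8) mm = 606.96 kN·m.
φM_n = 0.90 × 606.96 = 546.26 kN·m.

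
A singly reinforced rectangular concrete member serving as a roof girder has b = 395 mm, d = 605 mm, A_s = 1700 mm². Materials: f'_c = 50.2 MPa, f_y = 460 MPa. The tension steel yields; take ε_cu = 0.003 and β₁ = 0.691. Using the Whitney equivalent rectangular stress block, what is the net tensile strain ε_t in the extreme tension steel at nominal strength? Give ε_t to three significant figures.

ε_t ≈ 0.0240

a = A_s f_y/(0.85 f'_c b) = 46.40 mm.
β₁ = 0.691, so c = a/β₁ = 46.40/0.691 = 67.15 mm.
From the linear strain diagram with ε_cu = 0.003: ε_t = 0.003 (d − c)/c = 0.003 × (605 − 67.15)/67.15 = 0.0240.
Since ε_t ≥ 0.005, the section is tension-controlled.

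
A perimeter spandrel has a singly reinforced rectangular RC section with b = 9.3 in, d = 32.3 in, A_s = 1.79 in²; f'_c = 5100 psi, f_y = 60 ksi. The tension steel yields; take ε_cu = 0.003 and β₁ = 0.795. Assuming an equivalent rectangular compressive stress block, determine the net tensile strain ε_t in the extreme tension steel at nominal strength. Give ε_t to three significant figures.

ε_t ≈ 0.0259

a = A_s f_y/(0.85 f'_c b) = 2.664 in.
β₁ = 0.795, so c = a/β₁ = 2.664/0.795 = 3.351 in.
From the linear strain diagram with ε_cu = 0.003: ε_t = 0.003 (d − c)/c = 0.003 × (32.3 − 3.351)/3.351 = 0.0259.
Since ε_t ≥ 0.005, the section is tension-controlled.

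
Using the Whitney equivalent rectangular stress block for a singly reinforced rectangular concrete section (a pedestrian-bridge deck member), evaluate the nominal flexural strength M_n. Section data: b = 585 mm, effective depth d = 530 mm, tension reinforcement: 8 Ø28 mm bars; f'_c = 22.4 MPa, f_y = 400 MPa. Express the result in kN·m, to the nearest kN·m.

A_s = 8 × 616 = 4928 mm².
T = A_s f_y = 4928 × 400 = 1971200 N = 1971.2 kN.
From C = T: a = T/(0.85 f'_c b) = 1971200/(0.85 × 22.4 × 585) = 176.97 mm.
M_n = T(d − a/2) = 1971.2 kN × (530 − 88.485) mm = 870.31 kN·m.

M_n ≈ 870 kN·m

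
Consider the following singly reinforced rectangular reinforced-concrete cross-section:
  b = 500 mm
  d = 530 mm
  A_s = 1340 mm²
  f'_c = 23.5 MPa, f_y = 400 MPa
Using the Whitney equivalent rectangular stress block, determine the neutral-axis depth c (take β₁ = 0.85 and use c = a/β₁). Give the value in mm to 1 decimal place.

c ≈ 63.1 mm

T = A_s f_y = 1340 × 400 = 536000 N = 536 kN.
Setting C = 0.85 f'_c a b equal to T: a = 536000/(0.85 × 23.5 × 500) = 53.667 mm.
With β₁ = 0.85, c = a/β₁ = 53.667/0.85 = 63.1 mm.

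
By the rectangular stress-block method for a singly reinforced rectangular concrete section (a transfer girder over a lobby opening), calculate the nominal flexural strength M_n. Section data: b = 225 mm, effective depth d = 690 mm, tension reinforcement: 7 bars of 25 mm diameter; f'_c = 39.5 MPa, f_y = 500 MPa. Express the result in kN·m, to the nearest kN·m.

M_n ≈ 990 kN·m

A_s = 7 × 491 = 3437 mm².
T = A_s f_y = 3437 × 500 = 1718500 N = 1718.5 kN.
From C = T: a = T/(0.85 f'_c b) = 1718500/(0.85 × 39.5 × 225) = 227.48 mm.
M_n = T(d − a/2) = 1718.5 kN × (690 − 113.74) mm = 990.30 kN·m.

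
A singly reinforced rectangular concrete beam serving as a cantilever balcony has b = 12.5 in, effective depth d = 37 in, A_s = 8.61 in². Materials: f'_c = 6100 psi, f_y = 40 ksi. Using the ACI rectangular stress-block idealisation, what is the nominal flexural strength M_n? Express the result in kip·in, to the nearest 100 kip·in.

T = A_s f_y = 8.61 × 40 = 344.4 kips.
a = T/(0.85 f'_c b) = 344.4/(0.85 × 6.1 × 12.5) = 5.314 in.
M_n = T(d − a/2) = 344.4 × (37 − 2.657) = 11827.7 kip·in.

M_n ≈ 11800 kip·in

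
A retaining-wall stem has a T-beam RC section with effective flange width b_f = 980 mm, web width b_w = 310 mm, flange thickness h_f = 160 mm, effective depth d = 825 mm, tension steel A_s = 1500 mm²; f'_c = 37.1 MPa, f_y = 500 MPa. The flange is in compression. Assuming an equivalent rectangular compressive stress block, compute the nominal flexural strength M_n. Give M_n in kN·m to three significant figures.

M_n ≈ 610 kN·m

Tension: T = A_s f_y = 1500 × 500 = 750000 N.
Try a within the flange: a = T/(0.85 f'_c b_f) = 750000/(0.85 × 37.1 × 980) = 24.27 mm.
Since a = 24.27 ≤ h_f = 160 mm, the stress block lies entirely in the flange; analyse as a rectangular beam of width b_f.
M_n = T(d − a/2) = 750000 × (825 − 12.135) = 609.65 × 10⁶ N·mm.
M_n = 609.65 kN·m.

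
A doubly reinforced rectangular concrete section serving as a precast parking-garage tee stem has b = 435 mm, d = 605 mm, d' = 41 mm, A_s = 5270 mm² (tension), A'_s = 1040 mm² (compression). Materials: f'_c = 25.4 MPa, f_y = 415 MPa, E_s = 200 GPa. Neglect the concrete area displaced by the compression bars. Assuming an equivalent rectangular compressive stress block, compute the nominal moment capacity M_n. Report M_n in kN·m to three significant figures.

M_n ≈ 1140 kN·m

Assume both tension and compression steel yield.
Net tension couple steel: A_s − A'_s = 4230 mm².
a = (A_s − A'_s) f_y / (0.85 f'_c b) = 1755450/(0.85 × 25.4 × 435) = 186.92 mm.
c = a/β₁ = 186.92/0.85 = 219.91 mm; ε'_s = 0.003(c − d')/c = 0.0024 ≥ f_y/E_s = 0.0021, so compression steel does yield.
M_n = (A_s − A'_s) f_y (d − a/2) + A'_s f_y (d − d') = [1755450 × (605 − 93.46) + 431600 × (605 − 41)] × 10⁻⁶ = 897.98 + 243.42 = 1141.40 kN·m.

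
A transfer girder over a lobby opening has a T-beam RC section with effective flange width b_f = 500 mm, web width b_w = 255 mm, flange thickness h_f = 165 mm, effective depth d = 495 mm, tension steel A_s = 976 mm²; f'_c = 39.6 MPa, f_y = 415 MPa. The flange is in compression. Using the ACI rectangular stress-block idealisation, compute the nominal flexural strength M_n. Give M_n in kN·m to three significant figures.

Tension: T = A_s f_y = 976 × 415 = 405040 N.
Try a within the flange: a = T/(0.85 f'_c b_f) = 405040/(0.85 × 39.6 × 500) = 24.07 mm.
Since a = 24.07 ≤ h_f = 165 mm, the stress block lies entirely in the flange; analyse as a rectangular beam of width b_f.
M_n = T(d − a/2) = 405040 × (495 − 12.035) = 195.62 × 10⁶ N·mm.
M_n = 195.62 kN·m.

M_n ≈ 196 kN·m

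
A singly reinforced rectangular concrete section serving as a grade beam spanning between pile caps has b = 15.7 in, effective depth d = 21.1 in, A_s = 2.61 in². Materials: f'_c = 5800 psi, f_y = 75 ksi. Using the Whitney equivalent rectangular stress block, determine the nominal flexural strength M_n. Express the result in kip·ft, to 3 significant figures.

M_n ≈ 324 kip·ft

T = A_s f_y = 2.61 × 75 = 195.75 kips.
a = T/(0.85 f'_c b) = 195.75/(0.85 × 5.8 × 15.7) = 2.529 in.
M_n = T(d − a/2) = 195.75 × (21.1 − 1.2645) = 3882.8 kip·in = 3882.8/12 = 323.57 kip·ft.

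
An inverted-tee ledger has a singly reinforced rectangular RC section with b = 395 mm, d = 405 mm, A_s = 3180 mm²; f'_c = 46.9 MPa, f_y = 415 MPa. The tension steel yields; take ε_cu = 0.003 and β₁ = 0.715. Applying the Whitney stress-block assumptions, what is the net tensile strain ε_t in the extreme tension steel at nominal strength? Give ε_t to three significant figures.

a = A_s f_y/(0.85 f'_c b) = 83.81 mm.
β₁ = 0.715, so c = a/β₁ = 83.81/0.715 = 117.22 mm.
From the linear strain diagram with ε_cu = 0.003: ε_t = 0.003 (d − c)/c = 0.003 × (405 − 117.22)/117.22 = 0.00737.
Since ε_t ≥ 0.005, the section is tension-controlled.

ε_t ≈ 0.00737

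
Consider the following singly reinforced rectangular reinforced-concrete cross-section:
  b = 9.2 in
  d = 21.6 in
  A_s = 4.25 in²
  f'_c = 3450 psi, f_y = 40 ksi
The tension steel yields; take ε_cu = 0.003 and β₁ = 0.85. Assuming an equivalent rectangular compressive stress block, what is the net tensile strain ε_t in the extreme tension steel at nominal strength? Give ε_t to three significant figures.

ε_t ≈ 0.00574

a = A_s f_y/(0.85 f'_c b) = 6.301 in.
β₁ = 0.85, so c = a/β₁ = 6.301/0.85 = 7.413 in.
From the linear strain diagram with ε_cu = 0.003: ε_t = 0.003 (d − c)/c = 0.003 × (21.6 − 7.413)/7.413 = 0.00574.
Since ε_t ≥ 0.005, the section is tension-controlled.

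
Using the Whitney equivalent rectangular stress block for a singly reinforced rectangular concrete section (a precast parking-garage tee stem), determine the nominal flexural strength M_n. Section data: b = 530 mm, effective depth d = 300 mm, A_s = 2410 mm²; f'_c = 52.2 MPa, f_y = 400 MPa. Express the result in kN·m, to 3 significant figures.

M_n ≈ 269 kN·m

T = A_s f_y = 2410 × 400 = 964000 N = 964 kN.
From C = T: a = T/(0.85 f'_c b) = 964000/(0.85 × 52.2 × 530) = 40.99 mm.
M_n = T(d − a/2) = 964 kN × (300 − 20.495) mm = 269.44 kN·m.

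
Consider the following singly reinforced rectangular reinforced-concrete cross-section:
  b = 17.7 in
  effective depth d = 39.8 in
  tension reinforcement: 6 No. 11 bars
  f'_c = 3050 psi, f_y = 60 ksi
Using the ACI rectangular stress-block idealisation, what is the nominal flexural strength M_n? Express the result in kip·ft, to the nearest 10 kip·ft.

M_n ≈ 1580 kip·ft

A_s = 6 × 1.56 = 9.36 in².
T = A_s f_y = 9.36 × 60 = 561.6 kips.
a = T/(0.85 f'_c b) = 561.6/(0.85 × 3.05 × 17.7) = 12.239 in.
M_n = T(d − a/2) = 561.6 × (39.8 − 6.1195) = 18915.0 kip·in = 18915.0/12 = 1576.25 kip·ft.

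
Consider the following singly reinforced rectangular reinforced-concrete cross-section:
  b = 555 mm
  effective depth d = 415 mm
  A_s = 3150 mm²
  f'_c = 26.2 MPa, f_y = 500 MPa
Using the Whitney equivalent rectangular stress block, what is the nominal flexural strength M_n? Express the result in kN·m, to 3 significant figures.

T = A_s f_y = 3150 × 500 = 1575000 N = 1575 kN.
From C = T: a = T/(0.85 f'_c b) = 1575000/(0.85 × 26.2 × 555) = 127.43 mm.
M_n = T(d − a/2) = 1575 kN × (415 − 63.715) mm = 553.27 kN·m.

M_n ≈ 553 kN·m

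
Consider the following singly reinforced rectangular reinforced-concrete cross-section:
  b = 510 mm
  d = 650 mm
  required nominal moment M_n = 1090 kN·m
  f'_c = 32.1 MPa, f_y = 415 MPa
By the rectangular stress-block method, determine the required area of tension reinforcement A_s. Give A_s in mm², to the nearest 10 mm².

With M_n = 0.85 f'_c a b (d − a/2), solve the quadratic for a:
a = d − √(d² − 2M_n/(0.85 f'_c b)) = 650 − √(650² − 2 × 1090×10⁶/(0.85 × 32.1 × 510)) = 134.40 mm.
A_s = 0.85 f'_c a b / f_y = 0.85 × 32.1 × 134.40 × 510 / 415 = 4506.6 mm².

A_s ≈ 4510 mm²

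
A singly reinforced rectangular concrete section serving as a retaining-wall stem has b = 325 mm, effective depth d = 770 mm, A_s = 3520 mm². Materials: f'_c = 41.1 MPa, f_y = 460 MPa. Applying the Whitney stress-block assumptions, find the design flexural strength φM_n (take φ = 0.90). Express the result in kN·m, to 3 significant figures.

φM_n ≈ 1020 kN·m

T = A_s f_y = 3520 × 460 = 1619200 N = 1619.2 kN.
From C = T: a = T/(0.85 f'_c b) = 1619200/(0.85 × 41.1 × 325) = 142.61 mm.
M_n = T(d − a/2) = 1619.2 kN × (770 − 71.305) mm = 1131.33 kN·m.
φM_n = 0.90 × 1131.33 = 1018.20 kN·m.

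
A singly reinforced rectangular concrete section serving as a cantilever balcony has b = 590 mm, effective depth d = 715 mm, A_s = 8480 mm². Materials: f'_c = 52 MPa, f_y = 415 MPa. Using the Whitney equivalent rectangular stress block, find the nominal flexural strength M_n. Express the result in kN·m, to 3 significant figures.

T = A_s f_y = 8480 × 415 = 3519200 N = 3519.2 kN.
From C = T: a = T/(0.85 f'_c b) = 3519200/(0.85 × 52 × 590) = 134.95 mm.
M_n = T(d − a/2) = 3519.2 kN × (715 − 67.475) mm = 2278.77 kN·m.

M_n ≈ 2280 kN·m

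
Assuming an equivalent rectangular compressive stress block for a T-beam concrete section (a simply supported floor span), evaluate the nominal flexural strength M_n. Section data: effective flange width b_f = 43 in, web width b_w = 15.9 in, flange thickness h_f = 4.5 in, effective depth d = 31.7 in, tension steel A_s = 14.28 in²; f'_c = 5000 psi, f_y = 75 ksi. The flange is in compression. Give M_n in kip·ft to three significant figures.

Tension: T = A_s f_y = 14.28 × 75 = 1071 kips.
Try a within the flange: a = T/(0.85 f'_c b_f) = 1071/(0.85 × 5 × 43) = 5.860 in.
a = 5.860 > h_f = 4.5 in: the block extends into the web. Split into flange-overhang and web parts.
C_f = 0.85 f'_c (b_f − b_w) h_f = 0.85 × 5 × (43 − 15.9) × 4.5 = 518.3 kips.
Remaining web compression depth: a_w = (T − C_f)/(0.85 f'_c b_w) = (1071 − 518.3)/(0.85 × 5 × 15.9) = 8.179 in.
M_n = C_f(d − h_f/2) + (T − C_f)(d − a_w/2) = 518.3 × (31.7 − 2.25) + 552.7 × (31.7 − 4.0895) = 15263.9 + 15260.3 = 30524.2 kip·in.
M_n = 30524.2/12 = 2543.68 kip·ft.

M_n ≈ 2540 kip·ft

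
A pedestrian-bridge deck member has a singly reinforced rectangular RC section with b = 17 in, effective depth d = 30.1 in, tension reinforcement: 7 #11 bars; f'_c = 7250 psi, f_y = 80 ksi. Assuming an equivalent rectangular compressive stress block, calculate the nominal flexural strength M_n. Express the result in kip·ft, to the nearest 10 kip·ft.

M_n ≈ 1890 kip·ft

A_s = 7 × 1.56 = 10.92 in².
T = A_s f_y = 10.92 × 80 = 873.6 kips.
a = T/(0.85 f'_c b) = 873.6/(0.85 × 7.25 × 17) = 8.339 in.
M_n = T(d − a/2) = 873.6 × (30.1 − 4.1695) = 22652.9 kip·in = 22652.9/12 = 1887.74 kip·ft.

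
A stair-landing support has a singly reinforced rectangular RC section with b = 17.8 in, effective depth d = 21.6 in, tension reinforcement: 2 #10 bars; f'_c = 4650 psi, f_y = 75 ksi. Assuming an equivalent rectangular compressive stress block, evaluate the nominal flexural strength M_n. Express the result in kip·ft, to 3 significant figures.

A_s = 2 × 1.27 = 2.54 in².
T = A_s f_y = 2.54 × 75 = 190.5 kips.
a = T/(0.85 f'_c b) = 190.5/(0.85 × 4.65 × 17.8) = 2.708 in.
M_n = T(d − a/2) = 190.5 × (21.6 − 1.354) = 3856.9 kip·in = 3856.9/12 = 321.41 kip·ft.

M_n ≈ 321 kip·ft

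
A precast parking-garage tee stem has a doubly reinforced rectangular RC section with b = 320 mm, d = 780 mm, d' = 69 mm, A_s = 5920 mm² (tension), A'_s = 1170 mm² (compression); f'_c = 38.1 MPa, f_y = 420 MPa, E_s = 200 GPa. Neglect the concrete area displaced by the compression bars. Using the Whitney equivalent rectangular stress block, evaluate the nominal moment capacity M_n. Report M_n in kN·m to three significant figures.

Assume both tension and compression steel yield.
Net tension couple steel: A_s − A'_s = 4750 mm².
a = (A_s − A'_s) f_y / (0.85 f'_c b) = 1995000/(0.85 × 38.1 × 320) = 192.51 mm.
c = a/β₁ = 192.51/0.778 = 247.44 mm; ε'_s = 0.003(c − d')/c = 0.0022 ≥ f_y/E_s = 0.0021, so compression steel does yield.
M_n = (A_s − A'_s) f_y (d − a/2) + A'_s f_y (d − d') = [1995000 × (780 − 96.255) + 491400 × (780 − 69)] × 10⁻⁶ = 1364.07 + 349.39 = 1713.46 kN·m.

M_n ≈ 1710 kN·m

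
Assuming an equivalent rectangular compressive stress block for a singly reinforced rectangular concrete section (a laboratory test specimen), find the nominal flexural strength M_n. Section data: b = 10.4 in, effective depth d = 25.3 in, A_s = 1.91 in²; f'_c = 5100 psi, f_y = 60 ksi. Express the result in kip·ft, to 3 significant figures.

M_n ≈ 229 kip·ft

T = A_s f_y = 1.91 × 60 = 114.6 kips.
a = T/(0.85 f'_c b) = 114.6/(0.85 × 5.1 × 10.4) = 2.542 in.
M_n = T(d − a/2) = 114.6 × (25.3 − 1.271) = 2753.7 kip·in = 2753.7/12 = 229.48 kip·ft.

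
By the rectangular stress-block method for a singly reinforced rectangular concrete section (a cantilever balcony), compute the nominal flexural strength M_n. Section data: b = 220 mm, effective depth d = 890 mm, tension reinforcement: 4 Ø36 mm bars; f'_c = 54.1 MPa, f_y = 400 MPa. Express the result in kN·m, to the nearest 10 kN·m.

M_n ≈ 1320 kN·m

A_s = 4 × 1018 = 4072 mm².
T = A_s f_y = 4072 × 400 = 1628800 N = 1628.8 kN.
From C = T: a = T/(0.85 f'_c b) = 1628800/(0.85 × 54.1 × 220) = 161.00 mm.
M_n = T(d − a/2) = 1628.8 kN × (890 − 80.5) mm = 1318.51 kN·m.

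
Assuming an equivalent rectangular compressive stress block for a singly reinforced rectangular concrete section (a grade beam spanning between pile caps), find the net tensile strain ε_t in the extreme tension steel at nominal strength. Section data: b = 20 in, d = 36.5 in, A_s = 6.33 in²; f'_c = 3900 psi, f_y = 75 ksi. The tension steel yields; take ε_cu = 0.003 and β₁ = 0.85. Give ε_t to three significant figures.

ε_t ≈ 0.0100

a = A_s f_y/(0.85 f'_c b) = 7.161 in.
β₁ = 0.85, so c = a/β₁ = 7.161/0.85 = 8.425 in.
From the linear strain diagram with ε_cu = 0.003: ε_t = 0.003 (d − c)/c = 0.003 × (36.5 − 8.425)/8.425 = 0.0100.
Since ε_t ≥ 0.005, the section is tension-controlled.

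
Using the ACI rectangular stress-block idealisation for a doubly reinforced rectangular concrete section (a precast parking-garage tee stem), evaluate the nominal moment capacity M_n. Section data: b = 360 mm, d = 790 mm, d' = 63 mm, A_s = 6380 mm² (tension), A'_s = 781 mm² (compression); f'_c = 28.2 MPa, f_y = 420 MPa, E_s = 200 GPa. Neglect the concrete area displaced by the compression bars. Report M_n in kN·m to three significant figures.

M_n ≈ 1780 kN·m

Assume both tension and compression steel yield.
Net tension couple steel: A_s − A'_s = 5599 mm².
a = (A_s − A'_s) f_y / (0.85 f'_c b) = 2351580/(0.85 × 28.2 × 360) = 272.51 mm.
c = a/β₁ = 272.51/0.849 = 320.98 mm; ε'_s = 0.003(c − d')/c = 0.0024 ≥ f_y/E_s = 0.0021, so compression steel does yield.
M_n = (A_s − A'_s) f_y (d − a/2) + A'_s f_y (d − d') = [2351580 × (790 − 136.255) + 328020 × (790 − 63)] × 10⁻⁶ = 1537.33 + 238.47 = 1775.80 kN·m.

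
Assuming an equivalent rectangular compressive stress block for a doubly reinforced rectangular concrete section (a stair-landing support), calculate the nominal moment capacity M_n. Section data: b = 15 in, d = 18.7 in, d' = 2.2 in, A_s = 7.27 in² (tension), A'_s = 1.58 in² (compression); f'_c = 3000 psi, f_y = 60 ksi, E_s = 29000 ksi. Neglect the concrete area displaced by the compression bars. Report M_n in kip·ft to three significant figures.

Assume both steels yield.
a = (A_s − A'_s) f_y/(0.85 f'_c b) = (7.27 − 1.58) × 60/(0.85 × 3 × 15) = 8.925 in.
c = a/β₁ = 8.925/0.85 = 10.500 in; ε'_s = 0.003(c − d')/c = 0.0024 ≥ ε_y = 0.0021, so the compression steel yields.
M_n = (A_s − A'_s) f_y (d − a/2) + A'_s f_y (d − d') = 341.4 × (18.7 − 4.4625) + 94.8 × (18.7 − 2.2) = 4860.7 + 1564.2 = 6424.9 kip·in = 6424.9/12 = 535.41 kip·ft.

M_n ≈ 535 kip·ft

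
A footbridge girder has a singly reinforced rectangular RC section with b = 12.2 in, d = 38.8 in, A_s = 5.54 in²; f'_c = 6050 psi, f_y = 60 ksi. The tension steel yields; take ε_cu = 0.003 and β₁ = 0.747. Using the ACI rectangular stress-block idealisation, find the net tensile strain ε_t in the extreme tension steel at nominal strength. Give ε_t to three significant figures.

ε_t ≈ 0.0134

a = A_s f_y/(0.85 f'_c b) = 5.298 in.
β₁ = 0.747, so c = a/β₁ = 5.298/0.747 = 7.092 in.
From the linear strain diagram with ε_cu = 0.003: ε_t = 0.003 (d − c)/c = 0.003 × (38.8 − 7.092)/7.092 = 0.0134.
Since ε_t ≥ 0.005, the section is tension-controlled.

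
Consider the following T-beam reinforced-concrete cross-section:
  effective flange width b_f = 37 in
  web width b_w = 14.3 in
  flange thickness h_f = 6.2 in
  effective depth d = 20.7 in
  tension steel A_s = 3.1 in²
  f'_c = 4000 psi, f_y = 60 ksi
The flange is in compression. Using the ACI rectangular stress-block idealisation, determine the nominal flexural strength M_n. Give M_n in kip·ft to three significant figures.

M_n ≈ 309 kip·ft

Tension: T = A_s f_y = 3.1 × 60 = 186 kips.
Try a within the flange: a = T/(0.85 f'_c b_f) = 186/(0.85 × 4 × 37) = 1.479 in.
Since a = 1.479 ≤ h_f = 6.2 in, the stress block lies entirely in the flange; analyse as a rectangular beam of width b_f.
M_n = T(d − a/2) = 186 × (20.7 − 0.7395) = 3712.7 kip·in.
M_n = 3712.7/12 = 309.39 kip·ft.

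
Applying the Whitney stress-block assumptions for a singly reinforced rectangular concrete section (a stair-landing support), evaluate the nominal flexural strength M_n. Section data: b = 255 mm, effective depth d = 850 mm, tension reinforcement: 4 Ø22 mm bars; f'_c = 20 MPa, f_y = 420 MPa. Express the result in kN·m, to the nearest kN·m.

M_n ≈ 496 kN·m

A_s = 4 × 380 = 1520 mm².
T = A_s f_y = 1520 × 420 = 638400 N = 638.4 kN.
From C = T: a = T/(0.85 f'_c b) = 638400/(0.85 × 20 × 255) = 147.27 mm.
M_n = T(d − a/2) = 638.4 kN × (850 − 73.635) mm = 495.63 kN·m.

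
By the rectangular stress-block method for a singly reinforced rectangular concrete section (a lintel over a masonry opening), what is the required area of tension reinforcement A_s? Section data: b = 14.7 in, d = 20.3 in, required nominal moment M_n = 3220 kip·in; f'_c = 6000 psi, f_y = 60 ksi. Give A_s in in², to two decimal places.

A_s ≈ 2.80 in²

From M_n = 0.85 f'_c a b (d − a/2):
a = d − √(d² − 2M_n/(0.85 f'_c b)) = 20.3 − √(20.3² − 2 × 3220/(0.85 × 6 × 14.7)) = 2.239 in.
A_s = 0.85 f'_c a b / f_y = 0.85 × 6 × 2.239 × 14.7 / 60 = 2.798 in².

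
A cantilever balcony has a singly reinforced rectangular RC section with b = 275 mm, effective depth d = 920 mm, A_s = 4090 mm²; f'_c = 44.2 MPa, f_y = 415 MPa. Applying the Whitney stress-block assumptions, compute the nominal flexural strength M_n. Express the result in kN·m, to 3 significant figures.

M_n ≈ 1420 kN·m

T = A_s f_y = 4090 × 415 = 1697350 N = 1697.35 kN.
From C = T: a = T/(0.85 f'_c b) = 1697350/(0.85 × 44.2 × 275) = 164.28 mm.
M_n = T(d − a/2) = 1697.35 kN × (920 − 82.14) mm = 1422.14 kN·m.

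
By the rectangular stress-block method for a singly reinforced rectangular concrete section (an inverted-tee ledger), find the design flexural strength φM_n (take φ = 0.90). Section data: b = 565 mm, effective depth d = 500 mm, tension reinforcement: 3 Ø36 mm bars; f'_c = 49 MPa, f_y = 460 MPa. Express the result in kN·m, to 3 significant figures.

φM_n ≈ 594 kN·m

A_s = 3 × 1018 = 3054 mm².
T = A_s f_y = 3054 × 460 = 1404840 N = 1404.84 kN.
From C = T: a = T/(0.85 f'_c b) = 1404840/(0.85 × 49 × 565) = 59.70 mm.
M_n = T(d − a/2) = 1404.84 kN × (500 − 29.85) mm = 660.49 kN·m.
φM_n = 0.90 × 660.49 = 594.44 kN·m.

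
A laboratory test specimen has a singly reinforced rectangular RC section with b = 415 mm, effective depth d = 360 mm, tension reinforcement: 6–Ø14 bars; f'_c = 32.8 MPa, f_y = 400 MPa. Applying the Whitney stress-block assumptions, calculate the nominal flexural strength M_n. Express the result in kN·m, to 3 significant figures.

A_s = 6 × 154 = 924 mm².
T = A_s f_y = 924 × 400 = 369600 N = 369.6 kN.
From C = T: a = T/(0.85 f'_c b) = 369600/(0.85 × 32.8 × 415) = 31.94 mm.
M_n = T(d − a/2) = 369.6 kN × (360 − 15.97) mm = 127.15 kN·m.

M_n ≈ 127 kN·m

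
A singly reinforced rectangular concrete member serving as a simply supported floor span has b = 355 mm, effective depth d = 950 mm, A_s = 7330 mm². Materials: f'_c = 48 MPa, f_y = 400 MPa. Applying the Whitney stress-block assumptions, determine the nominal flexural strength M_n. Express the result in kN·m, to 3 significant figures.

T = A_s f_y = 7330 × 400 = 2932000 N = 2932 kN.
From C = T: a = T/(0.85 f'_c b) = 2932000/(0.85 × 48 × 355) = 202.43 mm.
M_n = T(d − a/2) = 2932 kN × (950 − 101.215) mm = 2488.64 kN·m.

M_n ≈ 2490 kN·m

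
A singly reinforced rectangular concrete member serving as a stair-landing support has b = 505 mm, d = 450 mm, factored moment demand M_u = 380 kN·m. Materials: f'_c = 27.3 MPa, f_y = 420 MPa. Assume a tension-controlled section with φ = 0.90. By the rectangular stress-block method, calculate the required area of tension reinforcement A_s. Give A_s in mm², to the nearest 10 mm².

M_n = M_u/φ = 380/0.90 = 422.222 kN·m.
With M_n = 0.85 f'_c a b (d − a/2), solve the quadratic for a:
a = d − √(d² − 2M_n/(0.85 f'_c b)) = 450 − √(450² − 2 × 422.222×10⁶/(0.85 × 27.3 × 505)) = 88.84 mm.
A_s = 0.85 f'_c a b / f_y = 0.85 × 27.3 × 88.84 × 505 / 420 = 2478.7 mm².

A_s ≈ 2480 mm²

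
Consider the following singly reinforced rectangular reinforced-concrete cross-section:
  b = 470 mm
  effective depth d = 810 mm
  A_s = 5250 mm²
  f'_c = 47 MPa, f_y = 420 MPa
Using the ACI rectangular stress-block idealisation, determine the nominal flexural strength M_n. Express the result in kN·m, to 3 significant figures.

T = A_s f_y = 5250 × 420 = 2205000 N = 2205 kN.
From C = T: a = T/(0.85 f'_c b) = 2205000/(0.85 × 47 × 470) = 117.43 mm.
M_n = T(d − a/2) = 2205 kN × (810 − 58.715) mm = 1656.58 kN·m.

M_n ≈ 1660 kN·m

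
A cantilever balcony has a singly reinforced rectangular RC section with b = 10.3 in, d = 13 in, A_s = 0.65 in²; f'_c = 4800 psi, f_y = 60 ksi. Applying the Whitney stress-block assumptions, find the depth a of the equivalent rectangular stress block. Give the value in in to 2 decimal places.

T = A_s f_y = 0.65 × 60 = 39 kips.
a = T/(0.85 f'_c b) = 39/(0.85 × 4.8 × 10.3) = 0.93 in.

a ≈ 0.93 in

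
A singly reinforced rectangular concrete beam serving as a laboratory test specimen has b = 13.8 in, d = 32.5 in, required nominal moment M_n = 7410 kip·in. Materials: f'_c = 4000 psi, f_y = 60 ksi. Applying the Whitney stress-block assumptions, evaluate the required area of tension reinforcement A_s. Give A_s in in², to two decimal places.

From M_n = 0.85 f'_c a b (d − a/2):
a = d − √(d² − 2M_n/(0.85 f'_c b)) = 32.5 − √(32.5² − 2 × 7410/(0.85 × 4 × 13.8)) = 5.290 in.
A_s = 0.85 f'_c a b / f_y = 0.85 × 4 × 5.290 × 13.8 / 60 = 4.137 in².

A_s ≈ 4.14 in²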